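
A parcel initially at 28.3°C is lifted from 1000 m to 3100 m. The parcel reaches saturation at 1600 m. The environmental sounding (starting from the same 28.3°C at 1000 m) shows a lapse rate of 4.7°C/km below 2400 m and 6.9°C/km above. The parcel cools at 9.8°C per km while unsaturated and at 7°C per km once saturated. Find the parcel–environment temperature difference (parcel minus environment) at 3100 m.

Parcel:
  Dry to 1600 m: -9.8 × 0.6 km = -5.88°C, so T = 22.42°C.
  Saturated to 3100 m: -7 × 1.5 km = -10.5°C, so T = 11.92°C.
Environment:
  Environment, lower layer to 2400 m: -4.7 × 1.4 km = -6.58°C, so T = 21.72°C.
  Environment, upper layer to 3100 m: -6.9 × 0.7 km = -4.83°C, so T = 16.89°C.
T_parcel − T_env = 11.92 − 16.89 = -4.97°C

-4.97°C (parcel cooler than environment)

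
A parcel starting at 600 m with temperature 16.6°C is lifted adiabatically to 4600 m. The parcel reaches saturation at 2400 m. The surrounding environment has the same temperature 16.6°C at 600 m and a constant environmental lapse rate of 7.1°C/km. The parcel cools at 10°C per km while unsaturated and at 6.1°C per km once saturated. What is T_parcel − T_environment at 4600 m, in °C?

-3.02°C (parcel cooler than environment)

Parcel:
  From 600 m to 2400 m (dry): cools by 10 × 1.8 = 18°C, giving -1.4°C.
  From 2400 m to 4600 m (saturated): cools by 6.1 × 2.2 = 13.42°C, giving -14.82°C.
Environment:
  From 600 m to 4600 m (environment): cools by 7.1 × 4 = 28.4°C, giving -11.8°C.
T_parcel − T_env = -14.82 − (-11.8) = -3.02°C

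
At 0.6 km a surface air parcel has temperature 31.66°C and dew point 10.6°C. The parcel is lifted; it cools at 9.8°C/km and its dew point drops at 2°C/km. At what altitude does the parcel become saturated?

T and T_d converge at 9.8 − 2 = 7.8°C per km
Height above start = (31.66 − 10.6) / 7.8 = 2.7 km
LCL altitude = 600 m + 2700 m = 3300 m

3.3 km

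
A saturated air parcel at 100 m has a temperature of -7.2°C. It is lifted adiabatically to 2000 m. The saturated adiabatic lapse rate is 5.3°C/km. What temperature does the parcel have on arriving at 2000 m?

100 → 2000 m (saturated adiabatic, 5.3°C/km): ΔT = -5.3 × 1.9 = -10.07°C → T = -17.27°C

-17.27°C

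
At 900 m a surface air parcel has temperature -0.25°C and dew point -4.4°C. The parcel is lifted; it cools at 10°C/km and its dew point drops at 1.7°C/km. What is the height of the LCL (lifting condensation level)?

1400 m

T and T_d converge at 10 − 1.7 = 8.3°C per km
Height above start = (-0.25 − (-4.4)) / 8.3 = 0.5 km
LCL altitude = 900 m + 500 m = 1400 m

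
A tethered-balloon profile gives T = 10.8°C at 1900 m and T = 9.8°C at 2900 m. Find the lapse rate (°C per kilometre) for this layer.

Γ = −ΔT/Δz = (10.8 − 9.8) / (2900 − 1900) m
  = 1°C / 1 km = 1°C/km

1°C/km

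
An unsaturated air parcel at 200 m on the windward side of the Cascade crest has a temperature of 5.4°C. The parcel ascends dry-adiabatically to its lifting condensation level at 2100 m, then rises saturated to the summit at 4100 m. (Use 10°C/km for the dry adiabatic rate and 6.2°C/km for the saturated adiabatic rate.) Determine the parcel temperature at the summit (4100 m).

200 → 2100 m (dry, 10°C/km): ΔT = -10 × 1.9 = -19°C → T = -13.6°C
2100 → 4100 m (saturated, 6.2°C/km): ΔT = -6.2 × 2 = -12.4°C → T = -26°C

-26°C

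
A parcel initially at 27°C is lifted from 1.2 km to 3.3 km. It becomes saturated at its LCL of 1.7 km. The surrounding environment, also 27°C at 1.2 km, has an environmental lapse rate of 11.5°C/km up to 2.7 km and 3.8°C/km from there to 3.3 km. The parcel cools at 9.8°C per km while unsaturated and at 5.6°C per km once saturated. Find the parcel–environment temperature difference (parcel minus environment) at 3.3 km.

Parcel:
  1200–1700 m, dry: Δz = 0.5 km ⇒ ΔT = -4.9°C; T = 22.1°C
  1700–3300 m, saturated: Δz = 1.6 km ⇒ ΔT = -8.96°C; T = 13.14°C
Environment:
  1200–2700 m, environment, lower layer: Δz = 1.5 km ⇒ ΔT = -17.25°C; T = 9.75°C
  2700–3300 m, environment, upper layer: Δz = 0.6 km ⇒ ΔT = -2.28°C; T = 7.47°C
T_parcel − T_env = 13.14 − 7.47 = +5.67°C

+5.67°C (parcel warmer than environment)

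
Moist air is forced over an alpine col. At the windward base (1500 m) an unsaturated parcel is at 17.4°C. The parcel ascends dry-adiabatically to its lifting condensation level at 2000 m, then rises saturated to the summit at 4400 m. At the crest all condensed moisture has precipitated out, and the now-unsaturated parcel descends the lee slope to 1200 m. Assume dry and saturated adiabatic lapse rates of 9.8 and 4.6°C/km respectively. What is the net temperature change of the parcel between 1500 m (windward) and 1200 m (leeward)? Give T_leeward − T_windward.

+15.42°C

From 1500 m to 2000 m (dry): cools by 9.8 × 0.5 = 4.9°C, giving 12.5°C.
From 2000 m to 4400 m (saturated): cools by 4.6 × 2.4 = 11.04°C, giving 1.46°C.
From 4400 m to 1200 m (dry descent): warms by 9.8 × 3.2 = 31.36°C, giving 32.82°C.
Net change vs windward start: 32.82 − 17.4 = +15.42°C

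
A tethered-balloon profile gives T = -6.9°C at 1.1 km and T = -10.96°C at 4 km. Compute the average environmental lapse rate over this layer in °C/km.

1.4°C/km

Γ = −ΔT/Δz = (-6.9 − (-10.96)) / (4000 − 1100) m
  = 4.06°C / 2.9 km = 1.4°C/km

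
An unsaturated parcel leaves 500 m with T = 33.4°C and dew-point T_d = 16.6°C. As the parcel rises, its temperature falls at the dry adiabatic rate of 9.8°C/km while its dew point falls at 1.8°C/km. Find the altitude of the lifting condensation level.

T and T_d converge at 9.8 − 1.8 = 8°C per km
Height above start = (33.4 − 16.6) / 8 = 2.1 km
LCL altitude = 500 m + 2100 m = 2600 m

2600 m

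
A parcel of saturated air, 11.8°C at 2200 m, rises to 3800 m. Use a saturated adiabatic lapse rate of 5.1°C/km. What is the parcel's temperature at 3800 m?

3.64°C

From 2200 m to 3800 m (saturated adiabatic): cools by 5.1 × 1.6 = 8.16°C, giving 3.64°C.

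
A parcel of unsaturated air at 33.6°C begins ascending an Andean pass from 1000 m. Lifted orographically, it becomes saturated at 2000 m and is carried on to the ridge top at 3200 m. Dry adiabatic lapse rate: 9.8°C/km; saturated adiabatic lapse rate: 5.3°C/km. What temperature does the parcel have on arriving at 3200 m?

17.44°C

From 1000 m to 2000 m (dry): cools by 9.8 × 1 = 9.8°C, giving 23.8°C.
From 2000 m to 3200 m (saturated): cools by 5.3 × 1.2 = 6.36°C, giving 17.44°C.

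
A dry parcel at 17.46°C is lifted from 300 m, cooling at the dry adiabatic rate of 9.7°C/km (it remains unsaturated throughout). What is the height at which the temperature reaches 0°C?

2100 m

Height above start = (17.46 − 0) / 9.7 = 1.8 km
Altitude = 300 m + 1800 m = 2100 m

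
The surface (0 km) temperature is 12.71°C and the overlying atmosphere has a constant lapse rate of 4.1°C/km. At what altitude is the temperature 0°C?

Height above start = (12.71 − 0) / 4.1 = 3.1 km
Altitude = 0 m + 3100 m = 3100 m

3.1 km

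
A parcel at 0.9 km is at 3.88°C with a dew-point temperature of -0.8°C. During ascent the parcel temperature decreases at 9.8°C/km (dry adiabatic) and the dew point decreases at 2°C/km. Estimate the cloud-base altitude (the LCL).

T and T_d converge at 9.8 − 2 = 7.8°C per km
Height above start = (3.88 − (-0.8)) / 7.8 = 0.6 km
LCL altitude = 900 m + 600 m = 1500 m

1.5 km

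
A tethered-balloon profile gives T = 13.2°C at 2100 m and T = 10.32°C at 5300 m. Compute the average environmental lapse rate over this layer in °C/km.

0.9°C/km

Γ = −ΔT/Δz = (13.2 − 10.32) / (5300 − 2100) m
  = 2.88°C / 3.2 km = 0.9°C/km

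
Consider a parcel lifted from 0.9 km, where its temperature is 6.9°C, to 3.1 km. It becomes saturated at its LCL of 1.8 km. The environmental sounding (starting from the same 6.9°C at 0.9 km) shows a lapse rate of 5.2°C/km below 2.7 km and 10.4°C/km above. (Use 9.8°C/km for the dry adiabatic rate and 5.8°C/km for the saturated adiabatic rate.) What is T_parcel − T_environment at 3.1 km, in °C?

Parcel:
  900–1800 m, dry: Δz = 0.9 km ⇒ ΔT = -8.82°C; T = -1.92°C
  1800–3100 m, saturated: Δz = 1.3 km ⇒ ΔT = -7.54°C; T = -9.46°C
Environment:
  900–2700 m, environment, lower layer: Δz = 1.8 km ⇒ ΔT = -9.36°C; T = -2.46°C
  2700–3100 m, environment, upper layer: Δz = 0.4 km ⇒ ΔT = -4.16°C; T = -6.62°C
T_parcel − T_env = -9.46 − (-6.62) = -2.84°C

-2.84°C (parcel cooler than environment)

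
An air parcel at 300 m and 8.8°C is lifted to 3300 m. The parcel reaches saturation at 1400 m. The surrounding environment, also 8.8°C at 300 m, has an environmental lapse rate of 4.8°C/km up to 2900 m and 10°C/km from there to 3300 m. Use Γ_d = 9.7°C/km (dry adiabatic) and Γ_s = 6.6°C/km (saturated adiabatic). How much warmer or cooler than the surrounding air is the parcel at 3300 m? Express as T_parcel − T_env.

-6.73°C (parcel cooler than environment)

Parcel:
  300–1400 m, dry: Δz = 1.1 km ⇒ ΔT = -10.67°C; T = -1.87°C
  1400–3300 m, saturated: Δz = 1.9 km ⇒ ΔT = -12.54°C; T = -14.41°C
Environment:
  300–2900 m, environment, lower layer: Δz = 2.6 km ⇒ ΔT = -12.48°C; T = -3.68°C
  2900–3300 m, environment, upper layer: Δz = 0.4 km ⇒ ΔT = -4°C; T = -7.68°C
T_parcel − T_env = -14.41 − (-7.68) = -6.73°C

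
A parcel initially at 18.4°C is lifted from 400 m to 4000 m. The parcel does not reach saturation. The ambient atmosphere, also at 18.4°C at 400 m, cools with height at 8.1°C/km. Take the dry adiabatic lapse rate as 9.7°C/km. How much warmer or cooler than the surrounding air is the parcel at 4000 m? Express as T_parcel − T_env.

Parcel:
  400–4000 m, dry: Δz = 3.6 km ⇒ ΔT = -34.92°C; T = -16.52°C
Environment:
  400–4000 m, environment: Δz = 3.6 km ⇒ ΔT = -29.16°C; T = -10.76°C
T_parcel − T_env = -16.52 − (-10.76) = -5.76°C

-5.76°C (parcel cooler than environment)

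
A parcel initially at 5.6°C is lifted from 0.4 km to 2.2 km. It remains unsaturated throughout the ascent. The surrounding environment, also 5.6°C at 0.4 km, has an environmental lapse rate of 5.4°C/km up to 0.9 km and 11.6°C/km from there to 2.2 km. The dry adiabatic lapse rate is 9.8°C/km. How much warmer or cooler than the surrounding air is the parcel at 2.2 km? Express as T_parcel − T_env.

+0.14°C (parcel warmer than environment)

Parcel:
  400–2200 m, dry: Δz = 1.8 km ⇒ ΔT = -17.64°C; T = -12.04°C
Environment:
  400–900 m, environment, lower layer: Δz = 0.5 km ⇒ ΔT = -2.7°C; T = 2.9°C
  900–2200 m, environment, upper layer: Δz = 1.3 km ⇒ ΔT = -15.08°C; T = -12.18°C
T_parcel − T_env = -12.04 − (-12.18) = +0.14°C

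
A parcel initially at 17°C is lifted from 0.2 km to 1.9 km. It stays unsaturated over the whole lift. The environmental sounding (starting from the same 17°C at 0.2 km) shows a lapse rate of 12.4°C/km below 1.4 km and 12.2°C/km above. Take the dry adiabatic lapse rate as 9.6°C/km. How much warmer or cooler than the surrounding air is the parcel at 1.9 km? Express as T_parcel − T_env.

+4.66°C (parcel warmer than environment)

Parcel:
  From 200 m to 1900 m (dry): cools by 9.6 × 1.7 = 16.32°C, giving 0.68°C.
Environment:
  From 200 m to 1400 m (environment, lower layer): cools by 12.4 × 1.2 = 14.88°C, giving 2.12°C.
  From 1400 m to 1900 m (environment, upper layer): cools by 12.2 × 0.5 = 6.1°C, giving -3.98°C.
T_parcel − T_env = 0.68 − (-3.98) = +4.66°C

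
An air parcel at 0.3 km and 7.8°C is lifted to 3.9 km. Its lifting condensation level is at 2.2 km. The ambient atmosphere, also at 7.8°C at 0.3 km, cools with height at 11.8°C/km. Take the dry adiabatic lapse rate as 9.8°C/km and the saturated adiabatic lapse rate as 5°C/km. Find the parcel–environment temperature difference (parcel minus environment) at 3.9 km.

Parcel:
  300 → 2200 m (dry, 9.8°C/km): ΔT = -9.8 × 1.9 = -18.62°C → T = -10.82°C
  2200 → 3900 m (saturated, 5°C/km): ΔT = -5 × 1.7 = -8.5°C → T = -19.32°C
Environment:
  300 → 3900 m (environment, 11.8°C/km): ΔT = -11.8 × 3.6 = -42.48°C → T = -34.68°C
T_parcel − T_env = -19.32 − (-34.68) = +15.36°C

+15.36°C (parcel warmer than environment)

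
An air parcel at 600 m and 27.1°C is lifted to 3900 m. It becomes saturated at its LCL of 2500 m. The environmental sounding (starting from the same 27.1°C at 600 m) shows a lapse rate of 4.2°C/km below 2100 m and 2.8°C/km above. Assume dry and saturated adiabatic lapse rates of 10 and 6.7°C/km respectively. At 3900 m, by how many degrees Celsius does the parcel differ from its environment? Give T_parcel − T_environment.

Parcel:
  Dry to 2500 m: -10 × 1.9 km = -19°C, so T = 8.1°C.
  Saturated to 3900 m: -6.7 × 1.4 km = -9.38°C, so T = -1.28°C.
Environment:
  Environment, lower layer to 2100 m: -4.2 × 1.5 km = -6.3°C, so T = 20.8°C.
  Environment, upper layer to 3900 m: -2.8 × 1.8 km = -5.04°C, so T = 15.76°C.
T_parcel − T_env = -1.28 − 15.76 = -17.04°C

-17.04°C (parcel cooler than environment)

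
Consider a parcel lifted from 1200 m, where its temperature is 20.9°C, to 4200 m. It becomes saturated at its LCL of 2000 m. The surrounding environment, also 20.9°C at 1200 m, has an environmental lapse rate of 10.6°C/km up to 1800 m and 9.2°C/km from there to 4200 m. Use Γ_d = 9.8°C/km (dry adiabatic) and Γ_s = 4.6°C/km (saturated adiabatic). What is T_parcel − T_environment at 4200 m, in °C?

Parcel:
  1200 → 2000 m (dry, 9.8°C/km): ΔT = -9.8 × 0.8 = -7.84°C → T = 13.06°C
  2000 → 4200 m (saturated, 4.6°C/km): ΔT = -4.6 × 2.2 = -10.12°C → T = 2.94°C
Environment:
  1200 → 1800 m (environment, lower layer, 10.6°C/km): ΔT = -10.6 × 0.6 = -6.36°C → T = 14.54°C
  1800 → 4200 m (environment, upper layer, 9.2°C/km): ΔT = -9.2 × 2.4 = -22.08°C → T = -7.54°C
T_parcel − T_env = 2.94 − (-7.54) = +10.48°C

+10.48°C (parcel warmer than environment)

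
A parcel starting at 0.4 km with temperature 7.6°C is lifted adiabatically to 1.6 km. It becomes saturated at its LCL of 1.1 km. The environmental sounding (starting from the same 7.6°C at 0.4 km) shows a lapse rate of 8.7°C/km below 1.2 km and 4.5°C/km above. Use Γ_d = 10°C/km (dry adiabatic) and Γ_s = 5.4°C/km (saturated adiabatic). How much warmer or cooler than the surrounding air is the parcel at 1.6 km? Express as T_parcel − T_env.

Parcel:
  400–1100 m, dry: Δz = 0.7 km ⇒ ΔT = -7°C; T = 0.6°C
  1100–1600 m, saturated: Δz = 0.5 km ⇒ ΔT = -2.7°C; T = -2.1°C
Environment:
  400–1200 m, environment, lower layer: Δz = 0.8 km ⇒ ΔT = -6.96°C; T = 0.64°C
  1200–1600 m, environment, upper layer: Δz = 0.4 km ⇒ ΔT = -1.8°C; T = -1.16°C
T_parcel − T_env = -2.1 − (-1.16) = -0.94°C

-0.94°C (parcel cooler than environment)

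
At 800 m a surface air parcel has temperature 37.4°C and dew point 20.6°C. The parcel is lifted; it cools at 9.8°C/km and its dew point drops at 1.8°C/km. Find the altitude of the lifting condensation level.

2900 m

T and T_d converge at 9.8 − 1.8 = 8°C per km
Height above start = (37.4 − 20.6) / 8 = 2.1 km
LCL altitude = 800 m + 2100 m = 2900 m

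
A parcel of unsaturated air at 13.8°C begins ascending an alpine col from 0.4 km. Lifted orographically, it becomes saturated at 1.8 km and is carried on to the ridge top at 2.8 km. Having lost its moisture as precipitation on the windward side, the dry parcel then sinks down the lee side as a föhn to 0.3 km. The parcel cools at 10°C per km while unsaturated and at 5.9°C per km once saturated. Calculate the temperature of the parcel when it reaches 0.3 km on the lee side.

18.9°C

From 400 m to 1800 m (dry): cools by 10 × 1.4 = 14°C, giving -0.2°C.
From 1800 m to 2800 m (saturated): cools by 5.9 × 1 = 5.9°C, giving -6.1°C.
From 2800 m to 300 m (dry descent): warms by 10 × 2.5 = 25°C, giving 18.9°C.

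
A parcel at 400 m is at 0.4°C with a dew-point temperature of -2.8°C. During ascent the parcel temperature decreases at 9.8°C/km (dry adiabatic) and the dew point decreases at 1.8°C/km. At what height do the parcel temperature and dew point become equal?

800 m

T and T_d converge at 9.8 − 1.8 = 8°C per km
Height above start = (0.4 − (-2.8)) / 8 = 0.4 km
LCL altitude = 400 m + 400 m = 800 m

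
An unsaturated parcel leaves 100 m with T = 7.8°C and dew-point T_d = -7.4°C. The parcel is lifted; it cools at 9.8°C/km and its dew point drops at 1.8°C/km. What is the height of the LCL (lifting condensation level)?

T and T_d converge at 9.8 − 1.8 = 8°C per km
Height above start = (7.8 − (-7.4)) / 8 = 1.9 km
LCL altitude = 100 m + 1900 m = 2000 m

2000 m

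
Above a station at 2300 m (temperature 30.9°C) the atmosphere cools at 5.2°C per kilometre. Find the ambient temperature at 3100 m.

2300–3100 m, environmental: Δz = 0.8 km ⇒ ΔT = -4.16°C; T = 26.74°C

26.74°C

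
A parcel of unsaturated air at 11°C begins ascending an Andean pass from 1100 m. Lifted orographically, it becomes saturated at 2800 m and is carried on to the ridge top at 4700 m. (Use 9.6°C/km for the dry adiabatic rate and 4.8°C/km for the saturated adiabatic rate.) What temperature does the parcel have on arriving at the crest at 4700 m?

-14.44°C

1100–2800 m, dry: Δz = 1.7 km ⇒ ΔT = -16.32°C; T = -5.32°C
2800–4700 m, saturated: Δz = 1.9 km ⇒ ΔT = -9.12°C; T = -14.44°C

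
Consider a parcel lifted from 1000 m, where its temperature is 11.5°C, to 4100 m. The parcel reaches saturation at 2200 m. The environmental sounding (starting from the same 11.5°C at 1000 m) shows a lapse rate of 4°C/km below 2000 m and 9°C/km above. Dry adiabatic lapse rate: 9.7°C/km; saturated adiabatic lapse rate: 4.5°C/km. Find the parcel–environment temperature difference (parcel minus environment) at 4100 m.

Parcel:
  1000 → 2200 m (dry, 9.7°C/km): ΔT = -9.7 × 1.2 = -11.64°C → T = -0.14°C
  2200 → 4100 m (saturated, 4.5°C/km): ΔT = -4.5 × 1.9 = -8.55°C → T = -8.69°C
Environment:
  1000 → 2000 m (environment, lower layer, 4°C/km): ΔT = -4 × 1 = -4°C → T = 7.5°C
  2000 → 4100 m (environment, upper layer, 9°C/km): ΔT = -9 × 2.1 = -18.9°C → T = -11.4°C
T_parcel − T_env = -8.69 − (-11.4) = +2.71°C

+2.71°C (parcel warmer than environment)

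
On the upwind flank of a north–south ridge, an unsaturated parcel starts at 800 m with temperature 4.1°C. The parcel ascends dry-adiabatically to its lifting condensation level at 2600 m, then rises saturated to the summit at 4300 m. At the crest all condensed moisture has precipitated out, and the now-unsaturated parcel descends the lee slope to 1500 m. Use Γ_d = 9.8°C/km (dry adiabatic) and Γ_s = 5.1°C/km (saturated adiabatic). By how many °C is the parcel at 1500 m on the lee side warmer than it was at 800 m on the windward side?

+1.13°C

800 → 2600 m (dry, 9.8°C/km): ΔT = -9.8 × 1.8 = -17.64°C → T = -13.54°C
2600 → 4300 m (saturated, 5.1°C/km): ΔT = -5.1 × 1.7 = -8.67°C → T = -22.21°C
4300 → 1500 m (dry descent, 9.8°C/km): ΔT = +9.8 × 2.8 = +27.44°C → T = 5.23°C
Net change vs windward start: 5.23 − 4.1 = +1.13°C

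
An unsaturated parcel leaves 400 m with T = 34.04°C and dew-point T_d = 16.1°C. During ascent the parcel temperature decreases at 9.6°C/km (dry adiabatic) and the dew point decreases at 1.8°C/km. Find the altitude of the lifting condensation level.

T and T_d converge at 9.6 − 1.8 = 7.8°C per km
Height above start = (34.04 − 16.1) / 7.8 = 2.3 km
LCL altitude = 400 m + 2300 m = 2700 m

2700 m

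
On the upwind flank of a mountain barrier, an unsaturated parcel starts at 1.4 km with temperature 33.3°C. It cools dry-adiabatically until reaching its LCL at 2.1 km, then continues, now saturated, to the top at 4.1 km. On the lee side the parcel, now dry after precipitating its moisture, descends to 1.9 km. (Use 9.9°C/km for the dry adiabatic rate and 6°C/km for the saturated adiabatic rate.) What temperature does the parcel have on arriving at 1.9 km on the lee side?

36.15°C

Dry to 2100 m: -9.9 × 0.7 km = -6.93°C, so T = 26.37°C.
Saturated to 4100 m: -6 × 2 km = -12°C, so T = 14.37°C.
Dry descent to 1900 m: +9.9 × 2.2 km = +21.78°C, so T = 36.15°C.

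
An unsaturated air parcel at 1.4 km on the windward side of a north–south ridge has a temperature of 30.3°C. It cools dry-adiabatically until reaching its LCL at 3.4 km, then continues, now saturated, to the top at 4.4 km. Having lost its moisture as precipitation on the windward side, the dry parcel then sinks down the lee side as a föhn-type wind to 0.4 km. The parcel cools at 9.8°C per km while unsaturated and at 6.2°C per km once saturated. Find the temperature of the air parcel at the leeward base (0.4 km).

43.7°C

1400–3400 m, dry: Δz = 2 km ⇒ ΔT = -19.6°C; T = 10.7°C
3400–4400 m, saturated: Δz = 1 km ⇒ ΔT = -6.2°C; T = 4.5°C
4400–400 m, dry descent: Δz = 4 km ⇒ ΔT = +39.2°C; T = 43.7°C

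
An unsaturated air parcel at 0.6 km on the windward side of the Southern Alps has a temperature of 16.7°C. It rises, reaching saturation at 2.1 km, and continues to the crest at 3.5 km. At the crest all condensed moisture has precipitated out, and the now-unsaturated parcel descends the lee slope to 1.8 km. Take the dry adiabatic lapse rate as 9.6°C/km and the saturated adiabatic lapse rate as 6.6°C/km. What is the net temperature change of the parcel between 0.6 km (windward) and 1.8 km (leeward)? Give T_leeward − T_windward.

-7.32°C

600 → 2100 m (dry, 9.6°C/km): ΔT = -9.6 × 1.5 = -14.4°C → T = 2.3°C
2100 → 3500 m (saturated, 6.6°C/km): ΔT = -6.6 × 1.4 = -9.24°C → T = -6.94°C
3500 → 1800 m (dry descent, 9.6°C/km): ΔT = +9.6 × 1.7 = +16.32°C → T = 9.38°C
Net change vs windward start: 9.38 − 16.7 = -7.32°C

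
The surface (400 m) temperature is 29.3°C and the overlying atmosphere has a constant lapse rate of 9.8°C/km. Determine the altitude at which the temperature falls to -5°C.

3900 m

Height above start = (29.3 − (-5)) / 9.8 = 3.5 km
Altitude = 400 m + 3500 m = 3900 m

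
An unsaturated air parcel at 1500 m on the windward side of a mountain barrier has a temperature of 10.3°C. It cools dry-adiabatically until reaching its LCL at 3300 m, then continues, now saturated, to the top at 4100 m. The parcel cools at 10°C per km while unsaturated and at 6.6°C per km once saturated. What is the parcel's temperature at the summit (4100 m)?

From 1500 m to 3300 m (dry): cools by 10 × 1.8 = 18°C, giving -7.7°C.
From 3300 m to 4100 m (saturated): cools by 6.6 × 0.8 = 5.28°C, giving -12.98°C.

-12.98°C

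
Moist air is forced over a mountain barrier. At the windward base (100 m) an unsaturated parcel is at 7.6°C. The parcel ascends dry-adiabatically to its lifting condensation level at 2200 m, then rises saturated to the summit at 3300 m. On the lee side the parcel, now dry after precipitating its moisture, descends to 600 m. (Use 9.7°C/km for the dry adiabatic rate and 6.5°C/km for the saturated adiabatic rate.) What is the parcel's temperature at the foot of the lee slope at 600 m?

100 → 2200 m (dry, 9.7°C/km): ΔT = -9.7 × 2.1 = -20.37°C → T = -12.77°C
2200 → 3300 m (saturated, 6.5°C/km): ΔT = -6.5 × 1.1 = -7.15°C → T = -19.92°C
3300 → 600 m (dry descent, 9.7°C/km): ΔT = +9.7 × 2.7 = +26.19°C → T = 6.27°C

6.27°C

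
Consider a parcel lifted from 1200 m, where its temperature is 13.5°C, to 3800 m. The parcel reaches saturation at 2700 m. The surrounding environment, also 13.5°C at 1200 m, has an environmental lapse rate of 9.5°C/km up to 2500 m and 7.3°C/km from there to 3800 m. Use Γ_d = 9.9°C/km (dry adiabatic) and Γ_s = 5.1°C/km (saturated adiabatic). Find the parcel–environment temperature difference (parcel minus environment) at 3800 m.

Parcel:
  1200 → 2700 m (dry, 9.9°C/km): ΔT = -9.9 × 1.5 = -14.85°C → T = -1.35°C
  2700 → 3800 m (saturated, 5.1°C/km): ΔT = -5.1 × 1.1 = -5.61°C → T = -6.96°C
Environment:
  1200 → 2500 m (environment, lower layer, 9.5°C/km): ΔT = -9.5 × 1.3 = -12.35°C → T = 1.15°C
  2500 → 3800 m (environment, upper layer, 7.3°C/km): ΔT = -7.3 × 1.3 = -9.49°C → T = -8.34°C
T_parcel − T_env = -6.96 − (-8.34) = +1.38°C

+1.38°C (parcel warmer than environment)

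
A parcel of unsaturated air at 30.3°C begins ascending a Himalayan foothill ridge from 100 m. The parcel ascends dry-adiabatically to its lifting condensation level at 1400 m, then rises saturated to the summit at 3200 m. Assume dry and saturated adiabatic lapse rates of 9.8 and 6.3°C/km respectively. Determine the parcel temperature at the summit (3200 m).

6.22°C

Dry to 1400 m: -9.8 × 1.3 km = -12.74°C, so T = 17.56°C.
Saturated to 3200 m: -6.3 × 1.8 km = -11.34°C, so T = 6.22°C.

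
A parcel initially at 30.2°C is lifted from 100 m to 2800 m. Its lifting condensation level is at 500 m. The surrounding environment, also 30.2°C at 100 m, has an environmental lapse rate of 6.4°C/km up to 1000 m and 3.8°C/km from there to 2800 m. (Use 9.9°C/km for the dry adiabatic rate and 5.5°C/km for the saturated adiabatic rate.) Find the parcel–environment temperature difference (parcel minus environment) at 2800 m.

-4.01°C (parcel cooler than environment)

Parcel:
  Dry to 500 m: -9.9 × 0.4 km = -3.96°C, so T = 26.24°C.
  Saturated to 2800 m: -5.5 × 2.3 km = -12.65°C, so T = 13.59°C.
Environment:
  Environment, lower layer to 1000 m: -6.4 × 0.9 km = -5.76°C, so T = 24.44°C.
  Environment, upper layer to 2800 m: -3.8 × 1.8 km = -6.84°C, so T = 17.6°C.
T_parcel − T_env = 13.59 − 17.6 = -4.01°C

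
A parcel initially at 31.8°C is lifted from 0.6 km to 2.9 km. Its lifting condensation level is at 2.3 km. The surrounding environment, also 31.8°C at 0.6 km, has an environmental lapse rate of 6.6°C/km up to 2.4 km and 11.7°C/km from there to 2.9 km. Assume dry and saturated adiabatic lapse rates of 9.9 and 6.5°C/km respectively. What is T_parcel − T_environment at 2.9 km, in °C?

Parcel:
  600 → 2300 m (dry, 9.9°C/km): ΔT = -9.9 × 1.7 = -16.83°C → T = 14.97°C
  2300 → 2900 m (saturated, 6.5°C/km): ΔT = -6.5 × 0.6 = -3.9°C → T = 11.07°C
Environment:
  600 → 2400 m (environment, lower layer, 6.6°C/km): ΔT = -6.6 × 1.8 = -11.88°C → T = 19.92°C
  2400 → 2900 m (environment, upper layer, 11.7°C/km): ΔT = -11.7 × 0.5 = -5.85°C → T = 14.07°C
T_parcel − T_env = 11.07 − 14.07 = -3°C

-3°C (parcel cooler than environment)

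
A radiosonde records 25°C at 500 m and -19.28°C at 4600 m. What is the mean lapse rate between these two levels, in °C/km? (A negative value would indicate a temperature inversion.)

10.8°C/km

Γ = −ΔT/Δz = (25 − (-19.28)) / (4600 − 500) m
  = 44.28°C / 4.1 km = 10.8°C/km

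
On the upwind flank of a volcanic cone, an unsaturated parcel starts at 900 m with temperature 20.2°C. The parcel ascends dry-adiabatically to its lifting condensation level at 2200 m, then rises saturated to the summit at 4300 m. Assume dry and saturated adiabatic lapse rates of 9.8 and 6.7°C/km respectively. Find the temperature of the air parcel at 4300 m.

-6.61°C

900–2200 m, dry: Δz = 1.3 km ⇒ ΔT = -12.74°C; T = 7.46°C
2200–4300 m, saturated: Δz = 2.1 km ⇒ ΔT = -14.07°C; T = -6.61°C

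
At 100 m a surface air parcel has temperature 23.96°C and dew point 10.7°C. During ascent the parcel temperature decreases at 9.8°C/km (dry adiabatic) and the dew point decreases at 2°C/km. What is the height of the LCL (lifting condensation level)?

T and T_d converge at 9.8 − 2 = 7.8°C per km
Height above start = (23.96 − 10.7) / 7.8 = 1.7 km
LCL altitude = 100 m + 1700 m = 1800 m

1800 m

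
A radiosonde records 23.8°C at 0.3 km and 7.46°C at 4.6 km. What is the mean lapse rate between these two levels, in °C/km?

3.8°C/km

Γ = −ΔT/Δz = (23.8 − 7.46) / (4600 − 300) m
  = 16.34°C / 4.3 km = 3.8°C/km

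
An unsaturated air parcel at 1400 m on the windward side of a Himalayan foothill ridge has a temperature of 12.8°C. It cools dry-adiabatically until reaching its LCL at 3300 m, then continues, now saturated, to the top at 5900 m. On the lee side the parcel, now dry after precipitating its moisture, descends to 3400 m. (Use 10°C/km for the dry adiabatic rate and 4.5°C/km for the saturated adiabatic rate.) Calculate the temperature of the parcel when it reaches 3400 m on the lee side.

7.1°C

Dry to 3300 m: -10 × 1.9 km = -19°C, so T = -6.2°C.
Saturated to 5900 m: -4.5 × 2.6 km = -11.7°C, so T = -17.9°C.
Dry descent to 3400 m: +10 × 2.5 km = +25°C, so T = 7.1°C.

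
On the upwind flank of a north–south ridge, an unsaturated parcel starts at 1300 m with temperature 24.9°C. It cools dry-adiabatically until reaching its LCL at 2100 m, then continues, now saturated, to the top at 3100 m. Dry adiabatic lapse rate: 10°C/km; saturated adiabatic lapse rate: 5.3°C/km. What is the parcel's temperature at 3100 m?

1300–2100 m, dry: Δz = 0.8 km ⇒ ΔT = -8°C; T = 16.9°C
2100–3100 m, saturated: Δz = 1 km ⇒ ΔT = -5.3°C; T = 11.6°C

11.6°C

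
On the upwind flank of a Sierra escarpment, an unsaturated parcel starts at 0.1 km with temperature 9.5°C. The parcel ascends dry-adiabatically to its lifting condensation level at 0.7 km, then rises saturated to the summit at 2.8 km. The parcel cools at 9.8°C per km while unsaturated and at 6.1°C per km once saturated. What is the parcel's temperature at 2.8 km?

Dry to 700 m: -9.8 × 0.6 km = -5.88°C, so T = 3.62°C.
Saturated to 2800 m: -6.1 × 2.1 km = -12.81°C, so T = -9.19°C.

-9.19°C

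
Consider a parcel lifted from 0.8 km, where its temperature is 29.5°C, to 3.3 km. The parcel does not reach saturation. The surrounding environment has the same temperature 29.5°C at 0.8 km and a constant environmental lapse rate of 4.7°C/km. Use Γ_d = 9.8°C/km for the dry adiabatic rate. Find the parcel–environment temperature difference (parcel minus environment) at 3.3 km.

-12.75°C (parcel cooler than environment)

Parcel:
  From 800 m to 3300 m (dry): cools by 9.8 × 2.5 = 24.5°C, giving 5°C.
Environment:
  From 800 m to 3300 m (environment): cools by 4.7 × 2.5 = 11.75°C, giving 17.75°C.
T_parcel − T_env = 5 − 17.75 = -12.75°C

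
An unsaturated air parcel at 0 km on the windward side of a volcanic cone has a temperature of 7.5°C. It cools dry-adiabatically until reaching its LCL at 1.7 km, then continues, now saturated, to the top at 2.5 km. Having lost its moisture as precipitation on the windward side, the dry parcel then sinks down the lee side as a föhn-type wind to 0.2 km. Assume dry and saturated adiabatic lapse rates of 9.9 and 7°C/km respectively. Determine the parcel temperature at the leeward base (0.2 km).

7.84°C

Dry to 1700 m: -9.9 × 1.7 km = -16.83°C, so T = -9.33°C.
Saturated to 2500 m: -7 × 0.8 km = -5.6°C, so T = -14.93°C.
Dry descent to 200 m: +9.9 × 2.3 km = +22.77°C, so T = 7.84°C.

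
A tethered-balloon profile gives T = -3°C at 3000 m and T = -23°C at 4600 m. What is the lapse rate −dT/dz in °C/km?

Γ = −ΔT/Δz = (-3 − (-23)) / (4600 − 3000) m
  = 20°C / 1.6 km = 12.5°C/km

12.5°C/km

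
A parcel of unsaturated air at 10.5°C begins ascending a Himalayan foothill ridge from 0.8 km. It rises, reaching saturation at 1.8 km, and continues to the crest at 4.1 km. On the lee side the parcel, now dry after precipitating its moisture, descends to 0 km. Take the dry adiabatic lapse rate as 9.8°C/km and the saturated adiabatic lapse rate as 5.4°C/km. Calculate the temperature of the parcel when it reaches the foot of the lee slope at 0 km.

Dry to 1800 m: -9.8 × 1 km = -9.8°C, so T = 0.7°C.
Saturated to 4100 m: -5.4 × 2.3 km = -12.42°C, so T = -11.72°C.
Dry descent to 0 m: +9.8 × 4.1 km = +40.18°C, so T = 28.46°C.

28.46°C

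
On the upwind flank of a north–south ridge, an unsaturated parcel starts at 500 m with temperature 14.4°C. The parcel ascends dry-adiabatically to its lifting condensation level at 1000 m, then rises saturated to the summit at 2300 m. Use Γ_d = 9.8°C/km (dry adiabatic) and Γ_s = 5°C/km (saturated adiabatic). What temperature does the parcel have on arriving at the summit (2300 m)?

3°C

500–1000 m, dry: Δz = 0.5 km ⇒ ΔT = -4.9°C; T = 9.5°C
1000–2300 m, saturated: Δz = 1.3 km ⇒ ΔT = -6.5°C; T = 3°C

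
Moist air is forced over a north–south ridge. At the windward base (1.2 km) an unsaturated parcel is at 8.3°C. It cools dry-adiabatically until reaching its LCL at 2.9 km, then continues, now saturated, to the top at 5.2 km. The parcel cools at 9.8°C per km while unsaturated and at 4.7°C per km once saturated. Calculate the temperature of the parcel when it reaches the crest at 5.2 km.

1200 → 2900 m (dry, 9.8°C/km): ΔT = -9.8 × 1.7 = -16.66°C → T = -8.36°C
2900 → 5200 m (saturated, 4.7°C/km): ΔT = -4.7 × 2.3 = -10.81°C → T = -19.17°C

-19.17°C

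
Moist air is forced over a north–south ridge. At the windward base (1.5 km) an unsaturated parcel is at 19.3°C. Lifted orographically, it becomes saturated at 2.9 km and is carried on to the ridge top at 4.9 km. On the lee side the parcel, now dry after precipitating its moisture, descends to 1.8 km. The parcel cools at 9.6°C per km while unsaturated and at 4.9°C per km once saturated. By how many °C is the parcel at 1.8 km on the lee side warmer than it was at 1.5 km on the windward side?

+6.52°C

1500 → 2900 m (dry, 9.6°C/km): ΔT = -9.6 × 1.4 = -13.44°C → T = 5.86°C
2900 → 4900 m (saturated, 4.9°C/km): ΔT = -4.9 × 2 = -9.8°C → T = -3.94°C
4900 → 1800 m (dry descent, 9.6°C/km): ΔT = +9.6 × 3.1 = +29.76°C → T = 25.82°C
Net change vs windward start: 25.82 − 19.3 = +6.52°C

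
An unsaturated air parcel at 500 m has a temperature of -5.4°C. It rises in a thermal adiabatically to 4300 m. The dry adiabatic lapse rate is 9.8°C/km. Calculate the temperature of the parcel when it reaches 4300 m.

-42.64°C

500–4300 m, dry adiabatic: Δz = 3.8 km ⇒ ΔT = -37.24°C; T = -42.64°C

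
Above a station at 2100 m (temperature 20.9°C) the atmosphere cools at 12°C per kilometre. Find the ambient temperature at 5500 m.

-19.9°C

2100 → 5500 m (environmental, 12°C/km): ΔT = -12 × 3.4 = -40.8°C → T = -19.9°C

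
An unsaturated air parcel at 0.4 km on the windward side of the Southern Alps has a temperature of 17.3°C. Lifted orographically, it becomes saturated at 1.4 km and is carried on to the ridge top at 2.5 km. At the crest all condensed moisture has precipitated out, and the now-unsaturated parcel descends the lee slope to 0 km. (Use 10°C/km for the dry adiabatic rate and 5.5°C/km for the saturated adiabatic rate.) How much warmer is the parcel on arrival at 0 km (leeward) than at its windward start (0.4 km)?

+8.95°C

Dry to 1400 m: -10 × 1 km = -10°C, so T = 7.3°C.
Saturated to 2500 m: -5.5 × 1.1 km = -6.05°C, so T = 1.25°C.
Dry descent to 0 m: +10 × 2.5 km = +25°C, so T = 26.25°C.
Net change vs windward start: 26.25 − 17.3 = +8.95°C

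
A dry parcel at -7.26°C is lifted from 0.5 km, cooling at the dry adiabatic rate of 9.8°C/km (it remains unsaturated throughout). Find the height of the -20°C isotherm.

Height above start = (-7.26 − (-20)) / 9.8 = 1.3 km
Altitude = 500 m + 1300 m = 1800 m

1.8 km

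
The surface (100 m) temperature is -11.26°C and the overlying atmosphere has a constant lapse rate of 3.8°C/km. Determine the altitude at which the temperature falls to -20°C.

2400 m

Height above start = (-11.26 − (-20)) / 3.8 = 2.3 km
Altitude = 100 m + 2300 m = 2400 m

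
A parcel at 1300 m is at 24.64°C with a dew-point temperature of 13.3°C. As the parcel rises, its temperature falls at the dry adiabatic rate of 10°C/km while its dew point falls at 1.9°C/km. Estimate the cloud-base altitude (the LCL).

T and T_d converge at 10 − 1.9 = 8.1°C per km
Height above start = (24.64 − 13.3) / 8.1 = 1.4 km
LCL altitude = 1300 m + 1400 m = 2700 m

2700 m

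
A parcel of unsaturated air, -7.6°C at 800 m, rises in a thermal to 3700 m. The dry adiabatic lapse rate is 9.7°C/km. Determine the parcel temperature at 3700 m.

From 800 m to 3700 m (dry adiabatic): cools by 9.7 × 2.9 = 28.13°C, giving -35.73°C.

-35.73°C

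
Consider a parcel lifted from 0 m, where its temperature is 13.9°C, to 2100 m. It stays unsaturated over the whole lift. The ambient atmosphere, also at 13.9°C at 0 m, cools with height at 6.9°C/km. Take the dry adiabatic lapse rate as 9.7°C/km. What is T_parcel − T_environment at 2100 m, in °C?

Parcel:
  From 0 m to 2100 m (dry): cools by 9.7 × 2.1 = 20.37°C, giving -6.47°C.
Environment:
  From 0 m to 2100 m (environment): cools by 6.9 × 2.1 = 14.49°C, giving -0.59°C.
T_parcel − T_env = -6.47 − (-0.59) = -5.88°C

-5.88°C (parcel cooler than environment)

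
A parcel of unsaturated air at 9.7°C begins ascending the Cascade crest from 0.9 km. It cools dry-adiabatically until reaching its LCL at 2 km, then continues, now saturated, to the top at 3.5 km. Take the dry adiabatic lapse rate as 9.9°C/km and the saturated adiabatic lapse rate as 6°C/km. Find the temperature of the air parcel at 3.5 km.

-10.19°C

Dry to 2000 m: -9.9 × 1.1 km = -10.89°C, so T = -1.19°C.
Saturated to 3500 m: -6 × 1.5 km = -9°C, so T = -10.19°C.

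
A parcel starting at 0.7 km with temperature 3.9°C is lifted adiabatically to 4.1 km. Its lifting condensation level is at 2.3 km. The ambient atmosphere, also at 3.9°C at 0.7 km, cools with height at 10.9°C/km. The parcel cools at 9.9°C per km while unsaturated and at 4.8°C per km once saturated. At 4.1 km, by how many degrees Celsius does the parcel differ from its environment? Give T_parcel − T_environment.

Parcel:
  From 700 m to 2300 m (dry): cools by 9.9 × 1.6 = 15.84°C, giving -11.94°C.
  From 2300 m to 4100 m (saturated): cools by 4.8 × 1.8 = 8.64°C, giving -20.58°C.
Environment:
  From 700 m to 4100 m (environment): cools by 10.9 × 3.4 = 37.06°C, giving -33.16°C.
T_parcel − T_env = -20.58 − (-33.16) = +12.58°C

+12.58°C (parcel warmer than environment)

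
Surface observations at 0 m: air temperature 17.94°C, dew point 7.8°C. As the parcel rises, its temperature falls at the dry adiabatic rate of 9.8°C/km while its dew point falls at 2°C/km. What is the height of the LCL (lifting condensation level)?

T and T_d converge at 9.8 − 2 = 7.8°C per km
Height above start = (17.94 − 7.8) / 7.8 = 1.3 km
LCL altitude = 0 m + 1300 m = 1300 m

1300 m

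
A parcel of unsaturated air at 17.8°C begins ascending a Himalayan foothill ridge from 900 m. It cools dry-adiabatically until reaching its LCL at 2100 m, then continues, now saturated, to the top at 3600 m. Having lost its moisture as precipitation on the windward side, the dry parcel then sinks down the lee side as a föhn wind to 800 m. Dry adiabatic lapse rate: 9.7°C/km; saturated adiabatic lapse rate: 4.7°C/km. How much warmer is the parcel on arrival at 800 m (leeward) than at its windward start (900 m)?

900–2100 m, dry: Δz = 1.2 km ⇒ ΔT = -11.64°C; T = 6.16°C
2100–3600 m, saturated: Δz = 1.5 km ⇒ ΔT = -7.05°C; T = -0.89°C
3600–800 m, dry descent: Δz = 2.8 km ⇒ ΔT = +27.16°C; T = 26.27°C
Net change vs windward start: 26.27 − 17.8 = +8.47°C

+8.47°C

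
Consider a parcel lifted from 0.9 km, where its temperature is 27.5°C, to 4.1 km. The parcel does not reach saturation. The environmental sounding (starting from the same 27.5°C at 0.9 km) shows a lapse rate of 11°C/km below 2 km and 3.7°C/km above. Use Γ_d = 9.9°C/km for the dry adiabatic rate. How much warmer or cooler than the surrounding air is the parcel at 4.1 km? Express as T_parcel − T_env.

Parcel:
  Dry to 4100 m: -9.9 × 3.2 km = -31.68°C, so T = -4.18°C.
Environment:
  Environment, lower layer to 2000 m: -11 × 1.1 km = -12.1°C, so T = 15.4°C.
  Environment, upper layer to 4100 m: -3.7 × 2.1 km = -7.77°C, so T = 7.63°C.
T_parcel − T_env = -4.18 − 7.63 = -11.81°C

-11.81°C (parcel cooler than environment)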